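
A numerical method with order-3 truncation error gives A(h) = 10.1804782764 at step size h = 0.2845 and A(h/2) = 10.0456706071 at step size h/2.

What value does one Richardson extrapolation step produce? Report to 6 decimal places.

Leading term ∝ h^3; use weight 8 = 2^3.
2^3 × A(h/2) = 80.3653648568; minus A(h) gives 70.1848865804.
(8 × 10.0456706071 − 10.1804782764)/(8 − 1) = 10.0264123686
Correction |R − A(h/2)| = 1.926e-02; gap |A(h/2) − A(h)| = 1.348e-01.

10.026412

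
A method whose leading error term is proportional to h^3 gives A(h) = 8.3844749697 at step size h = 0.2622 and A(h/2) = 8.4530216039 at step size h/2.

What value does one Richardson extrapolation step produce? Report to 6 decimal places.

8.462814

Leading term ∝ h^3; use weight 8 = 2^3.
8*8.4530216039 − 8.3844749697 = 59.2396978615
R = 59.2396978615/7 = 8.4628139802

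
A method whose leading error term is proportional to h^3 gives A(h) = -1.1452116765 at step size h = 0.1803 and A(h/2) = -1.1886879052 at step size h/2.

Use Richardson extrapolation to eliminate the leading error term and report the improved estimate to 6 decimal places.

-1.194899

Leading term ∝ h^3; use weight 8 = 2^3.
2^3*A(h/2) = -9.5095032416; minus A(h) gives -8.3642915651.
Extrapolated: (-8.3642915651) / 7 = -1.1948987950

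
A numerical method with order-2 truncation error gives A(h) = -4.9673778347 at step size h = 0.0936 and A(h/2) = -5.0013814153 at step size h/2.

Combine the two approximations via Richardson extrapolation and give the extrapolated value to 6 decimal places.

-5.012716

r = 2: numerator weight 4, denominator 3.
2^2×A(h/2) = -20.0055256612; minus A(h) gives -15.0381478265.
Denominator 4 − 1 = 3.
So the Richardson estimate is -5.0127159422.
Correction |R − A(h/2)| = 1.133e-02; gap |A(h/2) − A(h)| = 3.400e-02.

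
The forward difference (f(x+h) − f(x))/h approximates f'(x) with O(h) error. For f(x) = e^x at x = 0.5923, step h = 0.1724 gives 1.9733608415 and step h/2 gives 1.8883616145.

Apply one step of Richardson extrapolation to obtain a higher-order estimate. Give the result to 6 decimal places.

The method has order 1: 2^1 = 2.
2^1·A(h/2) = 3.7767232290; minus A(h) gives 1.8033623875.
R = 1.8033623875/1 = 1.8033623875

1.803362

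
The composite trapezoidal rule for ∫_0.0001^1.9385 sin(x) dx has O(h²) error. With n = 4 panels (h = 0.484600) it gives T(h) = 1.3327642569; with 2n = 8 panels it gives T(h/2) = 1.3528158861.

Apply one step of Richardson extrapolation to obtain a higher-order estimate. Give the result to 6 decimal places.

1.359500

Method order is 2; weight 2^2 = 4.
4*1.3528158861 = 5.4112635444; subtract 1.3327642569 → 4.0784992875
4.0784992875 ÷ 3 = 1.3594997625
Gap between inputs: 2.005e-02; correction applied: +0.0066838764.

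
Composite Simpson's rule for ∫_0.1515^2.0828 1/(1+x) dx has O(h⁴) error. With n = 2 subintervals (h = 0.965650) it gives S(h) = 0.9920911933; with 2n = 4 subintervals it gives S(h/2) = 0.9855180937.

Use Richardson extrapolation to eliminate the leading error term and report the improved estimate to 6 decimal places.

Leading term ∝ h^4; use weight 16 = 2^4.
A(h/2) − A(h) = 0.9855180937 − 0.9920911933 = -0.0065730996
Correction (A(h/2) − A(h))/(16 − 1) = (-0.0065730996)/15 = -0.0004382066
R = 0.9855180937 − 0.0004382066 = 0.9850798871
Shift from A(h/2): −0.0004382066.

0.985080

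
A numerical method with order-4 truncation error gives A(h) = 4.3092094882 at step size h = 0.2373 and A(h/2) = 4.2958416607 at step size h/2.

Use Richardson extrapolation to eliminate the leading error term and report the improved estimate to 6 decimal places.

4.294950

Leading term ∝ h^4; use weight 16 = 2^4.
A(h/2) − A(h) = 4.2958416607 − 4.3092094882 = -0.0133678275
Correction (A(h/2) − A(h))/(16 − 1) = (-0.0133678275)/15 = -0.0008911885
R = A(h/2) + (A(h/2) − A(h))/15 = 4.2958416607 − 0.0008911885 = 4.2949504722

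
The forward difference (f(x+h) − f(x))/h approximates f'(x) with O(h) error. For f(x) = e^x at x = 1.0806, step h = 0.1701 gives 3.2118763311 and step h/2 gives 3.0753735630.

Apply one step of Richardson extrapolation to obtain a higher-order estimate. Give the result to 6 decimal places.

2.938871

Leading term ∝ h^1; use weight 2 = 2^1.
A(h/2) − A(h) = 3.0753735630 − 3.2118763311 = -0.1365027681
Correction (A(h/2) − A(h))/(2 − 1) = (-0.1365027681)/1 = -0.1365027681
R = A(h/2) + (A(h/2) − A(h))/1 = 3.0753735630 − 0.1365027681 = 2.9388707949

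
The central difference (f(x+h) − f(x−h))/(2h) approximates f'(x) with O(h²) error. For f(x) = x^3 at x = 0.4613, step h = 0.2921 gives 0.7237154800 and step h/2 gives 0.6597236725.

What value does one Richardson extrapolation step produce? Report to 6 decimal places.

0.638393

r = 2: numerator weight 4, denominator 3.
Numerator 4 × A(h/2) − A(h) = 4 × 0.6597236725 − 0.7237154800 = 1.9151792100
(4 × 0.6597236725 − 0.7237154800)/(4 − 1) = 0.6383930700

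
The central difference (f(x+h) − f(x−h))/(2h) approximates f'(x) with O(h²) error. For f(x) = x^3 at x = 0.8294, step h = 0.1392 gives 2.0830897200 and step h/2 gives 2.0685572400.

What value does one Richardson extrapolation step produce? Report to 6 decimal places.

r = 2, so 2^r = 4.
Weighted: 8.2742289600 − 2.0830897200 = 6.1911392400
Denominator 4 − 1 = 3.
So the Richardson estimate is 2.0637130800.
Shift from A(h/2): −0.0048441600.

2.063713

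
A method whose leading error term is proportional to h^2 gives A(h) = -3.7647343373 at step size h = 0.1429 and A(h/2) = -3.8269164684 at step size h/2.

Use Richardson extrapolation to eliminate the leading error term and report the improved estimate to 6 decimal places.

Leading term ∝ h^2; use weight 4 = 2^2.
4×(-3.8269164684) − (-3.7647343373) = -11.5429315363
(-11.5429315363) ÷ 3 = -3.8476438454
Gap between inputs: 6.218e-02; correction applied: −0.0207273770.

-3.847644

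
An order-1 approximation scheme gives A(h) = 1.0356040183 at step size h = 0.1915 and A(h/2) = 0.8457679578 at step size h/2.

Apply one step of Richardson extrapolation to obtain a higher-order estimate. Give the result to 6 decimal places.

0.655932

r = 1, so 2^r = 2.
2·0.8457679578 = 1.6915359156; subtract 1.0356040183 → 0.6559318973
Divide by 2^1 − 1 = 1.
Result: 0.6559318973
Gap between inputs: 1.898e-01; correction applied: −0.1898360605.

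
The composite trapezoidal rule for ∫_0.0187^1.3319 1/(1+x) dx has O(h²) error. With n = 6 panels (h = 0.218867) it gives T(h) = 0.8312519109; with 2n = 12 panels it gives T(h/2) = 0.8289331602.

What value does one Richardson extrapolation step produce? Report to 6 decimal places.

0.828160

Leading term ∝ h^2; use weight 4 = 2^2.
Weighted: 3.3157326408 − 0.8312519109 = 2.4844807299
(4·0.8289331602 − 0.8312519109)/(4 − 1) = 0.8281602433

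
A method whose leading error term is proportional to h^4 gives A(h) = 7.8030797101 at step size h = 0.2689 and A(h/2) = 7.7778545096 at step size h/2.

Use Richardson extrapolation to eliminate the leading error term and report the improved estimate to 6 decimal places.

7.776173

Error is O(h^4); halving h shrinks it by 2^4 = 16.
Top: 16(7.7778545096) − (7.8030797101) = 116.6425924435
Divide by 2^4 − 1 = 15.
So the Richardson estimate is 7.7761728296.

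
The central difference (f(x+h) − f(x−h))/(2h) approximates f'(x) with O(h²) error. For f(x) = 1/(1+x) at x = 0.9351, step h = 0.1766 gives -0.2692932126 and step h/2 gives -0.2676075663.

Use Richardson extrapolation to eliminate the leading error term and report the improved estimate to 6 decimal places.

-0.267046

r = 2, so 2^r = 4.
2^2*A(h/2) = -1.0704302652; minus A(h) gives -0.8011370526.
Divide by 2^2 − 1 = 3.
Extrapolated: (-0.8011370526) / 3 = -0.2670456842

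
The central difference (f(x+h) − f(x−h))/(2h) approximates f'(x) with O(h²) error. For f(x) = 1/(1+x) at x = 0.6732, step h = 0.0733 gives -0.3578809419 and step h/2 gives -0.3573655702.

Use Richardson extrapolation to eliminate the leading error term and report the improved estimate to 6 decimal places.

With r = 2 the leading error scales as h^2, so the weight is 2^2 = 4.
Difference of the inputs: -0.3573655702 − (-0.3578809419) = 0.0005153717
Correction (A(h/2) − A(h))/(4 − 1) = 0.0005153717/3 = 0.0001717906
R = -0.3573655702 + 0.0001717906 = -0.3571937796

-0.357194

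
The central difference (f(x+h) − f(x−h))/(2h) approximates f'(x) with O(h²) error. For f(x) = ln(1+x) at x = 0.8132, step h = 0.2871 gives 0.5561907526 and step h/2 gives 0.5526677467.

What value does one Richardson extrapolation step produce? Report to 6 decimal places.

r = 2, so 2^r = 4.
4 × 0.5526677467 − 0.5561907526 = 1.6544802342
Denominator 4 − 1 = 3.
1.6544802342 ÷ 3 = 0.5514934114

0.551493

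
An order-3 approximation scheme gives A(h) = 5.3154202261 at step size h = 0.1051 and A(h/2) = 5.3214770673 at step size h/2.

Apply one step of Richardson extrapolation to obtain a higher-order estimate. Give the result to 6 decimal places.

r = 3, so 2^r = 8.
2^3*A(h/2) = 42.5718165384; minus A(h) gives 37.2563963123.
R = 37.2563963123/7 = 5.3223423303

5.322342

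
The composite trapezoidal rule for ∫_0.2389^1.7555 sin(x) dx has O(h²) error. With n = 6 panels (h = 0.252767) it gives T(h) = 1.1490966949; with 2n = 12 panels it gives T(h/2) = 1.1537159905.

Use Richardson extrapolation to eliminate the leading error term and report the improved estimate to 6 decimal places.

With r = 2 the leading error scales as h^2, so the weight is 2^2 = 4.
Weighted: 4.6148639620 − 1.1490966949 = 3.4657672671
3.4657672671 ÷ 3 = 1.1552557557

1.155256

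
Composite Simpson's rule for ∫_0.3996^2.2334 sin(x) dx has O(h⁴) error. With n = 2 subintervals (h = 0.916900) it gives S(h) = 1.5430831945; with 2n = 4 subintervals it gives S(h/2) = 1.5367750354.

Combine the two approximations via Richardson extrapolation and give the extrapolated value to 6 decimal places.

1.536354

r = 4: numerator weight 16, denominator 15.
Difference of the inputs: 1.5367750354 − 1.5430831945 = -0.0063081591
Correction (A(h/2) − A(h))/(16 − 1) = (-0.0063081591)/15 = -0.0004205439
R = 1.5367750354 − 0.0004205439 = 1.5363544915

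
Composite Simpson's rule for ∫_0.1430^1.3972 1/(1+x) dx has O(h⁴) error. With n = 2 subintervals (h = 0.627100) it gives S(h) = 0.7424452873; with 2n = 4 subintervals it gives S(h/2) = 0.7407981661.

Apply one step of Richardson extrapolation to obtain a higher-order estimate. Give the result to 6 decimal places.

0.740688

Leading term ∝ h^4; use weight 16 = 2^4.
Difference of the inputs: 0.7407981661 − 0.7424452873 = -0.0016471212
Divide by 2^4 − 1 = 15: (-0.0016471212)/15 = -0.0001098081
R = 0.7407981661 − 0.0001098081 = 0.7406883580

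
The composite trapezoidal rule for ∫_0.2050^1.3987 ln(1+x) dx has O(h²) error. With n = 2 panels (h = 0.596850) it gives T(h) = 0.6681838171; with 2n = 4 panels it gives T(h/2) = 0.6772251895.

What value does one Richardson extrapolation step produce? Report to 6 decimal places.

0.680239

Order 2 gives 2^r = 4 and 2^r − 1 = 3.
Difference of the inputs: 0.6772251895 − 0.6681838171 = 0.0090413724
Correction (A(h/2) − A(h))/(4 − 1) = 0.0090413724/3 = 0.0030137908
R = 0.6772251895 + 0.0030137908 = 0.6802389803
Shift from A(h/2): +0.0030137908.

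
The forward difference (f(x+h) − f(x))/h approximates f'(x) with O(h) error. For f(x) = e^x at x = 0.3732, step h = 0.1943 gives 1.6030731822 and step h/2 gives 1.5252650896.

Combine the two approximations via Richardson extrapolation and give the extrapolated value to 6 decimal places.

The method has order 1: 2^1 = 2.
Weighted: 3.0505301792 − 1.6030731822 = 1.4474569970
1.4474569970 ÷ 1 = 1.4474569970

1.447457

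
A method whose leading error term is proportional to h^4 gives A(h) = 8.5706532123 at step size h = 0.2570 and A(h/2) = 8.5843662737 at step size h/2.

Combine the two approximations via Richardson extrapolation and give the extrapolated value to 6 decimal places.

8.585280

The method has order 4: 2^4 = 16.
2^4 × A(h/2) = 137.3498603792; minus A(h) gives 128.7792071669.
(16 × 8.5843662737 − 8.5706532123)/(16 − 1) = 8.5852804778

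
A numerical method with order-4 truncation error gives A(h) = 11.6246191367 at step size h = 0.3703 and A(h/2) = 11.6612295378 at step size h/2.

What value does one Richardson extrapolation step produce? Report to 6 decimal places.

r = 4: numerator weight 16, denominator 15.
16*11.6612295378 = 186.5796726048; 186.5796726048 − 11.6246191367 = 174.9550534681
Denominator 16 − 1 = 15.
R = 174.9550534681/15 = 11.6636702312
Shift from A(h/2): +0.0024406934.

11.663670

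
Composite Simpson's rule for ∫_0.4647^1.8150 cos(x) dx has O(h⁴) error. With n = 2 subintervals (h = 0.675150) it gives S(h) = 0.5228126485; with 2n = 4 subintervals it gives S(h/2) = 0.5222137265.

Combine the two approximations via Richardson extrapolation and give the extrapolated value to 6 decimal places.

With r = 4 the leading error scales as h^4, so the weight is 2^4 = 16.
Weighted: 8.3554196240 − 0.5228126485 = 7.8326069755
Denominator 16 − 1 = 15.
7.8326069755 ÷ 15 = 0.5221737984

0.522174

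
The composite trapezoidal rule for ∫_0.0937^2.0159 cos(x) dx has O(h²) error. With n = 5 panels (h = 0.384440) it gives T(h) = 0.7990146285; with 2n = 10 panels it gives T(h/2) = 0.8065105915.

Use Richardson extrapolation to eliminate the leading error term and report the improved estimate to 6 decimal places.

0.809009

r = 2, so 2^r = 4.
Top: 4(0.8065105915) − (0.7990146285) = 2.4270277375
Divide by 2^2 − 1 = 3.
R = 2.4270277375/3 = 0.8090092458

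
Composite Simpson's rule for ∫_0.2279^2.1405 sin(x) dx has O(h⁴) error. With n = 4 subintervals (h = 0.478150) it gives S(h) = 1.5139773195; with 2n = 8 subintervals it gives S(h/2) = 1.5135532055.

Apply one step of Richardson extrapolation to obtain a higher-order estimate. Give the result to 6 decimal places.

r = 4: numerator weight 16, denominator 15.
16·1.5135532055 = 24.2168512880; subtract 1.5139773195 → 22.7028739685
Divide by 2^4 − 1 = 15.
22.7028739685 ÷ 15 = 1.5135249312

1.513525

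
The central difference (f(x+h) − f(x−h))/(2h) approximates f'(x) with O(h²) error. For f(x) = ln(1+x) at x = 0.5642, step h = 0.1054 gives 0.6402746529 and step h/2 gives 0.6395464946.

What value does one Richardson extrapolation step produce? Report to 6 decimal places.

r = 2, so 2^r = 4.
4·0.6395464946 = 2.5581859784; 2.5581859784 − 0.6402746529 = 1.9179113255
Denominator 4 − 1 = 3.
(4·0.6395464946 − 0.6402746529)/(4 − 1) = 0.6393037752

0.639304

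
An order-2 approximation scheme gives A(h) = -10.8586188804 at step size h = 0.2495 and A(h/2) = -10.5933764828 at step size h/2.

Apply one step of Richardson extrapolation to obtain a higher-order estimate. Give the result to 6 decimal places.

-10.504962

Leading term ∝ h^2; use weight 4 = 2^2.
Numerator 4·A(h/2) − A(h) = 4·(-10.5933764828) − (-10.8586188804) = -31.5148870508
(4·(-10.5933764828) − (-10.8586188804))/(4 − 1) = -10.5049623503
Shift from A(h/2): +0.0884141325.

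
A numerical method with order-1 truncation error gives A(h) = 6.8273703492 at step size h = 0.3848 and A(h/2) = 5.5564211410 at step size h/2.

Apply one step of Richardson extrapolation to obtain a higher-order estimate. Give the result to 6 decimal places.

4.285472

With r = 1 the leading error scales as h^1, so the weight is 2^1 = 2.
Numerator 2 × A(h/2) − A(h) = 2 × 5.5564211410 − 6.8273703492 = 4.2854719328
R = 4.2854719328/1 = 4.2854719328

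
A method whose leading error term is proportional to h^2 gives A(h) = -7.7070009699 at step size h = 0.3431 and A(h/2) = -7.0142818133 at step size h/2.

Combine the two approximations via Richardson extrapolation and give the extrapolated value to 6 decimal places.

-6.783375

Leading term ∝ h^2; use weight 4 = 2^2.
Difference of the inputs: -7.0142818133 − (-7.7070009699) = 0.6927191566
Correction (A(h/2) − A(h))/(4 − 1) = 0.6927191566/3 = 0.2309063855
R = A(h/2) + (A(h/2) − A(h))/3 = -7.0142818133 + 0.2309063855 = -6.7833754278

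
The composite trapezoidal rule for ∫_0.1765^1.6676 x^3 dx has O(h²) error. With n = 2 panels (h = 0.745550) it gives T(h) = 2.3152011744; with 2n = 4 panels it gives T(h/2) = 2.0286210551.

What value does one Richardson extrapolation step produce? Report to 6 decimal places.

r = 2: numerator weight 4, denominator 3.
Weighted: 8.1144842204 − 2.3152011744 = 5.7992830460
R = 5.7992830460/3 = 1.9330943487

1.933094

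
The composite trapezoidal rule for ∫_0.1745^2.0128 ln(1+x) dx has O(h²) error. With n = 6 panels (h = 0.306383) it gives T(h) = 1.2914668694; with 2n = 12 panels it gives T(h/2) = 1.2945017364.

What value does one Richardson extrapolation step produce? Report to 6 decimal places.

1.295513

With r = 2 the leading error scales as h^2, so the weight is 2^2 = 4.
Weighted: 5.1780069456 − 1.2914668694 = 3.8865400762
Extrapolated: 3.8865400762 / 3 = 1.2955133587
Shift from A(h/2): +0.0010116223.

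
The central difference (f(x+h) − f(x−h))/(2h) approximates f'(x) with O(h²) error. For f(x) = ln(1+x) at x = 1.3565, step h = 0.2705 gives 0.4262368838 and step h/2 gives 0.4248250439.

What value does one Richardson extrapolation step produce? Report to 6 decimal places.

Method order is 2; weight 2^2 = 4.
Top: 4(0.4248250439) − (0.4262368838) = 1.2730632918
1.2730632918 ÷ 3 = 0.4243544306

0.424354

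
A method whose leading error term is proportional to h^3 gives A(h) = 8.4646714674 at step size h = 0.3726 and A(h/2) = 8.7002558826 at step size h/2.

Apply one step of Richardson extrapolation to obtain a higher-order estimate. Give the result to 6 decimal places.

Error is O(h^3); halving h shrinks it by 2^3 = 8.
8·8.7002558826 = 69.6020470608; subtract 8.4646714674 → 61.1373755934
Denominator 8 − 1 = 7.
Result: 8.7339107991
Shift from A(h/2): +0.0336549165.

8.733911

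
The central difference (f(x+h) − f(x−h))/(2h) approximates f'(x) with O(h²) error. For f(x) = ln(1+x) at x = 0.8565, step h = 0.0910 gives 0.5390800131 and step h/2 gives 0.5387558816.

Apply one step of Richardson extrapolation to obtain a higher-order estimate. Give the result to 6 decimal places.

0.538648

Method order is 2; weight 2^2 = 4.
2^2·A(h/2) = 2.1550235264; minus A(h) gives 1.6159435133.
1.6159435133 ÷ 3 = 0.5386478378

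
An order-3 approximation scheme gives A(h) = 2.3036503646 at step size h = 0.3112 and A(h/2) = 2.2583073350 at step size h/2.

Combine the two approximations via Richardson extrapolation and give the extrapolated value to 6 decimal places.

Method order is 3; weight 2^3 = 8.
8 × 2.2583073350 = 18.0664586800; 18.0664586800 − 2.3036503646 = 15.7628083154
Extrapolated: 15.7628083154 / 7 = 2.2518297593

2.251830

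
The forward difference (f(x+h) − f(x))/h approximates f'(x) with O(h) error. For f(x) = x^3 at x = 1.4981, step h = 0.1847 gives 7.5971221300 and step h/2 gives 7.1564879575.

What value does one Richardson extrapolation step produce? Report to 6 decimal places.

6.715854

Order 1 gives 2^r = 2 and 2^r − 1 = 1.
Numerator 2×A(h/2) − A(h) = 2×7.1564879575 − 7.5971221300 = 6.7158537850
6.7158537850 ÷ 1 = 6.7158537850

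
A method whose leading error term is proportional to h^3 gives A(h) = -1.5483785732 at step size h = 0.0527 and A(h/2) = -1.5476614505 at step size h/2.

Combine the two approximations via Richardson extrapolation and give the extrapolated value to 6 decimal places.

-1.547559

r = 3, so 2^r = 8.
Numerator 8*A(h/2) − A(h) = 8*(-1.5476614505) − (-1.5483785732) = -10.8329130308
Divide by 2^3 − 1 = 7.
So the Richardson estimate is -1.5475590044.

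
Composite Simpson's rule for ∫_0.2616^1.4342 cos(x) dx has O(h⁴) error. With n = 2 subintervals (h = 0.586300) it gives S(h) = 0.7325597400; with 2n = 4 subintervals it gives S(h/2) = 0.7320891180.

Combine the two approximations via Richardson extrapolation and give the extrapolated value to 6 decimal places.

Error is O(h^4); halving h shrinks it by 2^4 = 16.
Top: 16(0.7320891180) − (0.7325597400) = 10.9808661480
Extrapolated: 10.9808661480 / 15 = 0.7320577432
Shift from A(h/2): −0.0000313748.

0.732058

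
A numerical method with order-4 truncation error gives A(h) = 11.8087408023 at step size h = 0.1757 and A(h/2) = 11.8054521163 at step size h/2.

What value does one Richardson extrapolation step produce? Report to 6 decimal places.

11.805233

r = 4: numerator weight 16, denominator 15.
Difference of the inputs: 11.8054521163 − 11.8087408023 = -0.0032886860
Divide by 2^4 − 1 = 15: (-0.0032886860)/15 = -0.0002192457
R = A(h/2) + (A(h/2) − A(h))/15 = 11.8054521163 − 0.0002192457 = 11.8052328706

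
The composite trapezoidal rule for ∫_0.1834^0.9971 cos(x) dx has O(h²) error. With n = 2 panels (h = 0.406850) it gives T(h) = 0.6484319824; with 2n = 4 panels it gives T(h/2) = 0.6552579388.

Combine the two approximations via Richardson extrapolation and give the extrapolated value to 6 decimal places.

Method order is 2; weight 2^2 = 4.
Weighted: 2.6210317552 − 0.6484319824 = 1.9725997728
Divide by 2^2 − 1 = 3.
1.9725997728 ÷ 3 = 0.6575332576
Gap between inputs: 6.826e-03; correction applied: +0.0022753188.

0.657533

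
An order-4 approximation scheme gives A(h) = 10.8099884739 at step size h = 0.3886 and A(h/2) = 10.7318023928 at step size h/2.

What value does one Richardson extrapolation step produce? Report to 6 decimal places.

10.726590

r = 4: numerator weight 16, denominator 15.
16 × 10.7318023928 = 171.7088382848; subtract 10.8099884739 → 160.8988498109
Denominator 16 − 1 = 15.
Result: 10.7265899874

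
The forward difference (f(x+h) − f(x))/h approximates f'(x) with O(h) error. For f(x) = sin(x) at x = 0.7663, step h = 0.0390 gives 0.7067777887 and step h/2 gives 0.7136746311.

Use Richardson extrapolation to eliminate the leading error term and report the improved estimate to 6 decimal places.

Leading term ∝ h^1; use weight 2 = 2^1.
Weighted: 1.4273492622 − 0.7067777887 = 0.7205714735
Denominator 2 − 1 = 1.
0.7205714735 ÷ 1 = 0.7205714735

0.720571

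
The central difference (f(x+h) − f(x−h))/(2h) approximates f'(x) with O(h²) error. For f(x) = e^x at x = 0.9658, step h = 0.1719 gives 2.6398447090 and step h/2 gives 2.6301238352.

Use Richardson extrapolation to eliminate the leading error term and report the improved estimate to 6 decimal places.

Error is O(h^2); halving h shrinks it by 2^2 = 4.
Difference of the inputs: 2.6301238352 − 2.6398447090 = -0.0097208738
Divide by 2^2 − 1 = 3: (-0.0097208738)/3 = -0.0032402913
R = A(h/2) + (A(h/2) − A(h))/3 = 2.6301238352 − 0.0032402913 = 2.6268835439

2.626884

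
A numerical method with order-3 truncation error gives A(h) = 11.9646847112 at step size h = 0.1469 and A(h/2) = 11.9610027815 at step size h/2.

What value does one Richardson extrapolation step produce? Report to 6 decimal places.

r = 3, so 2^r = 8.
Difference of the inputs: 11.9610027815 − 11.9646847112 = -0.0036819297
Correction (A(h/2) − A(h))/(8 − 1) = (-0.0036819297)/7 = -0.0005259900
R = A(h/2) + (A(h/2) − A(h))/7 = 11.9610027815 − 0.0005259900 = 11.9604767915

11.960477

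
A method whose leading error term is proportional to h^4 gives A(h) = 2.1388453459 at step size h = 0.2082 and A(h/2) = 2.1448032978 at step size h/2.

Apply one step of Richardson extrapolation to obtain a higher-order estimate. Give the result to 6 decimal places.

2.145200

r = 4, so 2^r = 16.
Top: 16(2.1448032978) − (2.1388453459) = 32.1780074189
Denominator 16 − 1 = 15.
32.1780074189 ÷ 15 = 2.1452004946
Correction |R − A(h/2)| = 3.972e-04; gap |A(h/2) − A(h)| = 5.958e-03.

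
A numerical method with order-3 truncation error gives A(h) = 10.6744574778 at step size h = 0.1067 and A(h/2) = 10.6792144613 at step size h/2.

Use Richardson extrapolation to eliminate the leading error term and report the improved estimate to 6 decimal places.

Order 3 gives 2^r = 8 and 2^r − 1 = 7.
Top: 8(10.6792144613) − (10.6744574778) = 74.7592582126
Divide by 2^3 − 1 = 7.
(8·10.6792144613 − 10.6744574778)/(8 − 1) = 10.6798940304

10.679894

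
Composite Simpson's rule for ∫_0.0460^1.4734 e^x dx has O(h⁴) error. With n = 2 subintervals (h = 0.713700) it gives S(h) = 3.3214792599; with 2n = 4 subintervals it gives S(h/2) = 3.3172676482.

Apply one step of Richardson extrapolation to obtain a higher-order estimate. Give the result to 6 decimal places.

With r = 4 the leading error scales as h^4, so the weight is 2^4 = 16.
16*3.3172676482 = 53.0762823712; 53.0762823712 − 3.3214792599 = 49.7548031113
Denominator 16 − 1 = 15.
So the Richardson estimate is 3.3169868741.

3.316987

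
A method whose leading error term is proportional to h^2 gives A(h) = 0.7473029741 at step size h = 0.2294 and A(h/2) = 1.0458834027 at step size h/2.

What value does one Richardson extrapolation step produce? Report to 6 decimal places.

1.145410

Error is O(h^2); halving h shrinks it by 2^2 = 4.
Difference of the inputs: 1.0458834027 − 0.7473029741 = 0.2985804286
Correction (A(h/2) − A(h))/(4 − 1) = 0.2985804286/3 = 0.0995268095
R = A(h/2) + (A(h/2) − A(h))/3 = 1.0458834027 + 0.0995268095 = 1.1454102122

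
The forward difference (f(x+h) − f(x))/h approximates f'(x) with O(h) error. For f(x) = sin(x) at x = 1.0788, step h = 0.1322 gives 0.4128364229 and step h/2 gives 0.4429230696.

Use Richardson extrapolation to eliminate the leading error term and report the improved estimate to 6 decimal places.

r = 1: numerator weight 2, denominator 1.
A(h/2) − A(h) = 0.4429230696 − 0.4128364229 = 0.0300866467
Correction (A(h/2) − A(h))/(2 − 1) = 0.0300866467/1 = 0.0300866467
R = A(h/2) + (A(h/2) − A(h))/1 = 0.4429230696 + 0.0300866467 = 0.4730097163
Correction |R − A(h/2)| = 3.009e-02; gap |A(h/2) − A(h)| = 3.009e-02.

0.473010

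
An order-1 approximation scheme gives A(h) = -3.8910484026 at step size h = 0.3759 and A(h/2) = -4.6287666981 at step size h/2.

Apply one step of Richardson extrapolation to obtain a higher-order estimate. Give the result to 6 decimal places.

-5.366485

Method order is 1; weight 2^1 = 2.
2^1*A(h/2) = -9.2575333962; minus A(h) gives -5.3664849936.
Divide by 2^1 − 1 = 1.
R = (-5.3664849936)/1 = -5.3664849936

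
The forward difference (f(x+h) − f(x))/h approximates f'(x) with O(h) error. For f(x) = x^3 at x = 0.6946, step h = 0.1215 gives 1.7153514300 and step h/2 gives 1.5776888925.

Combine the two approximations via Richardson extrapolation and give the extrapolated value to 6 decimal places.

Error is O(h^1); halving h shrinks it by 2^1 = 2.
2*1.5776888925 − 1.7153514300 = 1.4400263550
R = 1.4400263550/1 = 1.4400263550

1.440026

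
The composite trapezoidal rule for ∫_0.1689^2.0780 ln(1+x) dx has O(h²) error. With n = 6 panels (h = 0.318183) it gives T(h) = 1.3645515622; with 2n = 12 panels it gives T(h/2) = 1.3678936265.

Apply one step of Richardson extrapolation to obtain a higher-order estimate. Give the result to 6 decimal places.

Method order is 2; weight 2^2 = 4.
Weighted: 5.4715745060 − 1.3645515622 = 4.1070229438
Divide by 2^2 − 1 = 3.
So the Richardson estimate is 1.3690076479.
Shift from A(h/2): +0.0011140214.

1.369008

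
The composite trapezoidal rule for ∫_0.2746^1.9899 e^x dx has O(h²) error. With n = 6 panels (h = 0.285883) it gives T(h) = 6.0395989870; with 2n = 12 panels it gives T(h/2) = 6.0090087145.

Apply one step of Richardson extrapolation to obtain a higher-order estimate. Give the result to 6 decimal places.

5.998812

Order 2 gives 2^r = 4 and 2^r − 1 = 3.
Top: 4(6.0090087145) − (6.0395989870) = 17.9964358710
Denominator 4 − 1 = 3.
(4·6.0090087145 − 6.0395989870)/(4 − 1) = 5.9988119570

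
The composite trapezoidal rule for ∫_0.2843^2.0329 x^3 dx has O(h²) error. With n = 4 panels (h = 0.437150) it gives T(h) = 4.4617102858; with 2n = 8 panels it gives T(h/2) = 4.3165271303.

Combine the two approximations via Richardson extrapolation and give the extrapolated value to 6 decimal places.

r = 2: numerator weight 4, denominator 3.
Top: 4(4.3165271303) − (4.4617102858) = 12.8043982354
12.8043982354 ÷ 3 = 4.2681327451

4.268133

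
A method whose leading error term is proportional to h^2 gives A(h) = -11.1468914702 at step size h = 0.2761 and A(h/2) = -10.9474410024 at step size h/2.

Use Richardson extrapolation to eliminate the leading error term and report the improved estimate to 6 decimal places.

-10.880958

Leading term ∝ h^2; use weight 4 = 2^2.
Numerator 4·A(h/2) − A(h) = 4·(-10.9474410024) − (-11.1468914702) = -32.6428725394
R = (-32.6428725394)/3 = -10.8809575131
Correction |R − A(h/2)| = 6.648e-02; gap |A(h/2) − A(h)| = 1.995e-01.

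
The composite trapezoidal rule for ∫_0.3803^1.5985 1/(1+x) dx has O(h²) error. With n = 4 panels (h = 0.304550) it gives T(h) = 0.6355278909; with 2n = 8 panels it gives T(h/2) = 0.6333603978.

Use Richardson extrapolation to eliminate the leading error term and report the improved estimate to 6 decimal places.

0.632638

r = 2: numerator weight 4, denominator 3.
4×0.6333603978 = 2.5334415912; subtract 0.6355278909 → 1.8979137003
Divide by 2^2 − 1 = 3.
R = 1.8979137003/3 = 0.6326379001
Gap between inputs: 2.167e-03; correction applied: −0.0007224977.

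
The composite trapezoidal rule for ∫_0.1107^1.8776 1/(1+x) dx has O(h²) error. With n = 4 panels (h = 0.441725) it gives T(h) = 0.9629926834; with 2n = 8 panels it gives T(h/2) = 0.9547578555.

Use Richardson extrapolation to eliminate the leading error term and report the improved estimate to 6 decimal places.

0.952013

The method has order 2: 2^2 = 4.
Top: 4(0.9547578555) − (0.9629926834) = 2.8560387386
(4×0.9547578555 − 0.9629926834)/(4 − 1) = 0.9520129129
Gap between inputs: 8.235e-03; correction applied: −0.0027449426.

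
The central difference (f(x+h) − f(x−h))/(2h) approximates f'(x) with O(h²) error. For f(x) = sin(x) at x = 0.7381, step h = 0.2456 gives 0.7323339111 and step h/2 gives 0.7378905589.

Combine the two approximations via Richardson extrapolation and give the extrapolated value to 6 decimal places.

0.739743

r = 2, so 2^r = 4.
2^2·A(h/2) = 2.9515622356; minus A(h) gives 2.2192283245.
2.2192283245 ÷ 3 = 0.7397427748
Gap between inputs: 5.557e-03; correction applied: +0.0018522159.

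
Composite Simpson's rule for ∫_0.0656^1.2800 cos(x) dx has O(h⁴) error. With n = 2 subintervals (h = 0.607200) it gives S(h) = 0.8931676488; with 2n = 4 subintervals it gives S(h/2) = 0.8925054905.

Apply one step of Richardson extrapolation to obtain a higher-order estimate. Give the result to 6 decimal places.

Method order is 4; weight 2^4 = 16.
16*0.8925054905 = 14.2800878480; 14.2800878480 − 0.8931676488 = 13.3869201992
Extrapolated: 13.3869201992 / 15 = 0.8924613466
Shift from A(h/2): −0.0000441439.

0.892461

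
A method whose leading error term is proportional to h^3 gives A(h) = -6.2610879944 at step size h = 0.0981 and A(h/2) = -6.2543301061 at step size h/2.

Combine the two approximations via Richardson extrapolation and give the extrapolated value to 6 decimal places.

r = 3: numerator weight 8, denominator 7.
Difference of the inputs: -6.2543301061 − (-6.2610879944) = 0.0067578883
Correction (A(h/2) − A(h))/(8 − 1) = 0.0067578883/7 = 0.0009654126
R = A(h/2) + (A(h/2) − A(h))/7 = -6.2543301061 + 0.0009654126 = -6.2533646935
Gap between inputs: 6.758e-03; correction applied: +0.0009654126.

-6.253365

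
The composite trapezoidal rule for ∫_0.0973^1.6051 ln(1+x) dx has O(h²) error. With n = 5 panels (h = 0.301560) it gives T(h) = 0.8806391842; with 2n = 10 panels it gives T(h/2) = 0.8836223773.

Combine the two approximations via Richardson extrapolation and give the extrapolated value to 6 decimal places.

Leading term ∝ h^2; use weight 4 = 2^2.
Top: 4(0.8836223773) − (0.8806391842) = 2.6538503250
2.6538503250 ÷ 3 = 0.8846167750

0.884617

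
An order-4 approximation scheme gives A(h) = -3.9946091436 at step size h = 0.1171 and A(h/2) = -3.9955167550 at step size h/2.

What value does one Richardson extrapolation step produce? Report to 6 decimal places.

Order 4 gives 2^r = 16 and 2^r − 1 = 15.
Weighted: (-63.9282680800) − (-3.9946091436) = -59.9336589364
Divide by 2^4 − 1 = 15.
Result: -3.9955772624

-3.995577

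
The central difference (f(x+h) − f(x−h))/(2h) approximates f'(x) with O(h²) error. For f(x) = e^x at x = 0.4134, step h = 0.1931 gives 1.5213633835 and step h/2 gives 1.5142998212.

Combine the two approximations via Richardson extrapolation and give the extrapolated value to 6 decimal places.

r = 2: numerator weight 4, denominator 3.
4·1.5142998212 − 1.5213633835 = 4.5358359013
Denominator 4 − 1 = 3.
(4·1.5142998212 − 1.5213633835)/(4 − 1) = 1.5119453004
Correction |R − A(h/2)| = 2.355e-03; gap |A(h/2) − A(h)| = 7.064e-03.

1.511945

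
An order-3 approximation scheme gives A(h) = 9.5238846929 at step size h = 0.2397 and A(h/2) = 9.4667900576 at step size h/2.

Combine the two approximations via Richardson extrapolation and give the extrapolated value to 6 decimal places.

Method order is 3; weight 2^3 = 8.
Numerator 8 × A(h/2) − A(h) = 8 × 9.4667900576 − 9.5238846929 = 66.2104357679
R = 66.2104357679/7 = 9.4586336811
Shift from A(h/2): −0.0081563765.

9.458634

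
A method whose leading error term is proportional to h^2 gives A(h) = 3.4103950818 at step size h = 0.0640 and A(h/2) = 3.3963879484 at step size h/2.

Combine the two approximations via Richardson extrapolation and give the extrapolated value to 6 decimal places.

3.391719

Order 2 gives 2^r = 4 and 2^r − 1 = 3.
Weighted: 13.5855517936 − 3.4103950818 = 10.1751567118
Divide by 2^2 − 1 = 3.
So the Richardson estimate is 3.3917189039.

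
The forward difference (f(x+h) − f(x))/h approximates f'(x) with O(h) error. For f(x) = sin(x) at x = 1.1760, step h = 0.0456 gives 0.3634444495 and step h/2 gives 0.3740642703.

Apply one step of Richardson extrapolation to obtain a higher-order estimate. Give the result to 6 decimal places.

0.384684

Leading term ∝ h^1; use weight 2 = 2^1.
Top: 2(0.3740642703) − (0.3634444495) = 0.3846840911
Divide by 2^1 − 1 = 1.
Result: 0.3846840911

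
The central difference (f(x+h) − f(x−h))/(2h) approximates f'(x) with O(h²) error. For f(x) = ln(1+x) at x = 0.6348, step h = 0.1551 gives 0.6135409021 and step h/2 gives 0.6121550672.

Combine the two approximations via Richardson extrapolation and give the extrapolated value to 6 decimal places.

0.611693

With r = 2 the leading error scales as h^2, so the weight is 2^2 = 4.
4×0.6121550672 = 2.4486202688; subtract 0.6135409021 → 1.8350793667
(4×0.6121550672 − 0.6135409021)/(4 − 1) = 0.6116931222
Correction |R − A(h/2)| = 4.619e-04; gap |A(h/2) − A(h)| = 1.386e-03.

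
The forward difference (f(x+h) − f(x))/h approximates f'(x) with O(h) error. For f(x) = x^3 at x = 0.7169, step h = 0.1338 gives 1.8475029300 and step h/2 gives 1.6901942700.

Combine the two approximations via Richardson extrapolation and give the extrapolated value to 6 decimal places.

With r = 1 the leading error scales as h^1, so the weight is 2^1 = 2.
Top: 2(1.6901942700) − (1.8475029300) = 1.5328856100
1.5328856100 ÷ 1 = 1.5328856100
Correction |R − A(h/2)| = 1.573e-01; gap |A(h/2) − A(h)| = 1.573e-01.

1.532886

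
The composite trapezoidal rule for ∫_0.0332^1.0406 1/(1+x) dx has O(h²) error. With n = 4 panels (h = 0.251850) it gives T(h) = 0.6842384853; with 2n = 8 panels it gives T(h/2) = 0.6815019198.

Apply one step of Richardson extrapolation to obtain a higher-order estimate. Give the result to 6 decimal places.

0.680590

With r = 2 the leading error scales as h^2, so the weight is 2^2 = 4.
4*0.6815019198 = 2.7260076792; subtract 0.6842384853 → 2.0417691939
2.0417691939 ÷ 3 = 0.6805897313
Shift from A(h/2): −0.0009121885.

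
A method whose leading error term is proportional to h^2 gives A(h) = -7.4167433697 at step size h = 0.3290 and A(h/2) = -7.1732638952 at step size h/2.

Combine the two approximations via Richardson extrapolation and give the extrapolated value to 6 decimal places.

-7.092104

r = 2, so 2^r = 4.
4*(-7.1732638952) = -28.6930555808; (-28.6930555808) − (-7.4167433697) = -21.2763122111
Divide by 2^2 − 1 = 3.
Extrapolated: (-21.2763122111) / 3 = -7.0921040704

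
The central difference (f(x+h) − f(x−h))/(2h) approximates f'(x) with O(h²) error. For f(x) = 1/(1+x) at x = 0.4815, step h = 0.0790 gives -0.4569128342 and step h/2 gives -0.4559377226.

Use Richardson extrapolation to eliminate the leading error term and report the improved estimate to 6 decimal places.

r = 2: numerator weight 4, denominator 3.
2^2 × A(h/2) = -1.8237508904; minus A(h) gives -1.3668380562.
(-1.3668380562) ÷ 3 = -0.4556126854

-0.455613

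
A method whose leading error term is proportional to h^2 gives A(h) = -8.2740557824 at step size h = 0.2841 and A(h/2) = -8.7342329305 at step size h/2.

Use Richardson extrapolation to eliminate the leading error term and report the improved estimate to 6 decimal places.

-8.887625

The method has order 2: 2^2 = 4.
Weighted: (-34.9369317220) − (-8.2740557824) = -26.6628759396
Extrapolated: (-26.6628759396) / 3 = -8.8876253132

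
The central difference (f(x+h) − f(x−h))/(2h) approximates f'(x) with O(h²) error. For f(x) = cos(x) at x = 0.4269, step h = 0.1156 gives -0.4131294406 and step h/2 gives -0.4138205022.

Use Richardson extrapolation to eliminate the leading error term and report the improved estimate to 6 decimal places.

-0.414051

r = 2: numerator weight 4, denominator 3.
4·(-0.4138205022) = -1.6552820088; (-1.6552820088) − (-0.4131294406) = -1.2421525682
(-1.2421525682) ÷ 3 = -0.4140508561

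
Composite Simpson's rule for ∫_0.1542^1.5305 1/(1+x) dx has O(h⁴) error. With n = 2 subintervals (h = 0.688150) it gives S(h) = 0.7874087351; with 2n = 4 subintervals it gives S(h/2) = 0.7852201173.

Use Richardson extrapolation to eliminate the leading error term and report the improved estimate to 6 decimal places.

r = 4, so 2^r = 16.
2^4×A(h/2) = 12.5635218768; minus A(h) gives 11.7761131417.
(16×0.7852201173 − 0.7874087351)/(16 − 1) = 0.7850742094
Gap between inputs: 2.189e-03; correction applied: −0.0001459079.

0.785074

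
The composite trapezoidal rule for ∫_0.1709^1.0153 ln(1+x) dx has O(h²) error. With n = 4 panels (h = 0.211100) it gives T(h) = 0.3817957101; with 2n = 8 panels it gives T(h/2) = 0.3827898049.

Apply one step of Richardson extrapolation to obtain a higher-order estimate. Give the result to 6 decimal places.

0.383121

r = 2: numerator weight 4, denominator 3.
Top: 4(0.3827898049) − (0.3817957101) = 1.1493635095
Denominator 4 − 1 = 3.
Extrapolated: 1.1493635095 / 3 = 0.3831211698
Gap between inputs: 9.941e-04; correction applied: +0.0003313649.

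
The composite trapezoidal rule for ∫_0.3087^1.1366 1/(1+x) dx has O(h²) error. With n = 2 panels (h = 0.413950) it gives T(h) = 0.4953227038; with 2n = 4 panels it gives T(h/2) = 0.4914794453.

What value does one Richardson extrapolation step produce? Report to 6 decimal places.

r = 2: numerator weight 4, denominator 3.
Numerator 4×A(h/2) − A(h) = 4×0.4914794453 − 0.4953227038 = 1.4705950774
Extrapolated: 1.4705950774 / 3 = 0.4901983591
Shift from A(h/2): −0.0012810862.

0.490198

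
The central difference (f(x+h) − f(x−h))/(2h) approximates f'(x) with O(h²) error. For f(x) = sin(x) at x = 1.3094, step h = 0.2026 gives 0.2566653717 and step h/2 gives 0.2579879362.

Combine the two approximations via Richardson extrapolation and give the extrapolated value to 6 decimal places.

r = 2: numerator weight 4, denominator 3.
4*0.2579879362 − 0.2566653717 = 0.7752863731
Divide by 2^2 − 1 = 3.
So the Richardson estimate is 0.2584287910.

0.258429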